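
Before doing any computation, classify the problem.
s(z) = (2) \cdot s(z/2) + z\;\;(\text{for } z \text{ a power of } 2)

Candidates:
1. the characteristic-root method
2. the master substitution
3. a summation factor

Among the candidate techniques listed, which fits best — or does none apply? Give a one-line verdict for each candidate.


Method: the master substitution — the argument shrinks by the factor 2, so measure the index on a logarithmic scale and the recursion becomes a shift.
- the characteristic-root method — the recursion divides its index rather than shifting it — outside the constant-shift family the root method covers.
- the master substitution — yes, a natural case for it.
- a summation factor: the recursion divides its index rather than shifting it — there is no previous-term chain for a summation factor to telescope.


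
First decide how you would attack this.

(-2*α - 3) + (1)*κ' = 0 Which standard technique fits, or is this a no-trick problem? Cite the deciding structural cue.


Technique: no special technique — solved for the derivative, κ never appears on the right — this is a direct integration in α, not a differential-equations problem at heart.


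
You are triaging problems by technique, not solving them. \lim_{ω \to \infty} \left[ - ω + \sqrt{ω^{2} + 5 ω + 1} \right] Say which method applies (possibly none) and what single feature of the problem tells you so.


Verdict: conjugate multiplication — neither \sqrt{ω^{2} + 5 ω + 1} nor ω converges alone, so rewrite their difference as a conjugate-rationalized quotient first.


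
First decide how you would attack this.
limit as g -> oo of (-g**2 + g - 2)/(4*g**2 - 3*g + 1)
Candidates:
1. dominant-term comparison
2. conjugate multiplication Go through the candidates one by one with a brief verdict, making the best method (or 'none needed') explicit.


Method: dominant-term comparison — growth-rate triage: the leading powers of g decide the limit, everything else is noise.
- dominant-term comparison — yes, a natural case for it.
- conjugate multiplication: the conjugate move applies to radical differences, which this is not.


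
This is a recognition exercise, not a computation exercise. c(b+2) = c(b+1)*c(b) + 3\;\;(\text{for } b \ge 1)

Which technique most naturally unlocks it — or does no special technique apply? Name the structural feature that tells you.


Method: no special technique — the recurrence is nonlinear in the sequence values; study it directly, no linear machinery applies.


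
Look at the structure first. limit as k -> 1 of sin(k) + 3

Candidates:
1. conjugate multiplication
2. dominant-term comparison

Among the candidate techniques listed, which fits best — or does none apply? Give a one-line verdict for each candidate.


Best approach: no special technique — no zero denominators, no indeterminate clash at 1 — substitute and read off the value.
- conjugate multiplication — no divergent radical difference is present for a conjugate pair to cancel.
- dominant-term comparison — leading-power comparison does not apply to this form.


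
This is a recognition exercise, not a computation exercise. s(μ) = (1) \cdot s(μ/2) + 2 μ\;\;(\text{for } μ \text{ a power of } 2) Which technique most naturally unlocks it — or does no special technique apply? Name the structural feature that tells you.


Best approach: the master substitution — the argument contracts 2-fold per step: reindex μ exponentially and solve the linear recurrence in the new index.


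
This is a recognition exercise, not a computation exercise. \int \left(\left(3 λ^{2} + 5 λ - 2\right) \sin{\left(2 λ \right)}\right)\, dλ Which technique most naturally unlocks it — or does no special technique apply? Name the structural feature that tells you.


Best approach: integration by parts — a polynomial factor 3 λ^{2} + 5 λ - 2 multiplies \sin{\left(2 λ \right)}; differentiating 3 λ^{2} + 5 λ - 2 lowers its degree while \sin{\left(2 λ \right)} integrates cleanly, so parts wins.


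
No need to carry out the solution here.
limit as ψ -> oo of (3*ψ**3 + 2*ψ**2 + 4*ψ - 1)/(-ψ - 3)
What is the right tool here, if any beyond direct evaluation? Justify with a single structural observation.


Technique: dominant-term comparison — divide through by the highest power of ψ; every lower-order term dies and the dominant terms decide the limit. Viewed as a single quotient this is an ∞/∞ form — an at-infinity application of l'Hôpital's rule would also resolve it; comparing leading growth reads the answer without differentiating.


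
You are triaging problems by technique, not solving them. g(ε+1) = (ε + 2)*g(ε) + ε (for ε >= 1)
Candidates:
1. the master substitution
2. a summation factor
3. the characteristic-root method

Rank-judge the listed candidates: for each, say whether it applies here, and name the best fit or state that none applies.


Technique: a summation factor — first-order, linear, moving coefficient ε + 2: the discrete analogue of an integrating factor handles it.
- the master substitution — the recursion shifts the index rather than dividing it.
- a summation factor: yes, a natural case for it.
- the characteristic-root method: the coefficients vary with the index, breaking the constant-coefficient structure the method needs.


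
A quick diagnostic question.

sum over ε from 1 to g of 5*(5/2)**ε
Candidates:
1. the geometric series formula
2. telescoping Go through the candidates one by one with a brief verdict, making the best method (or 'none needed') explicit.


Diagnosis: the geometric series formula — consecutive terms stand in a fixed index-free ratio — the geometric sum formula closes it.
- the geometric series formula: a fit — the right tool for this form.
- telescoping: as presented, consecutive terms share no shifted copy to cancel against — no rewrite is on display to change that.


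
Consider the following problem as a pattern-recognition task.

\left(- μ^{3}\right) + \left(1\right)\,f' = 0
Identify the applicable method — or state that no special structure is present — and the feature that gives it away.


Diagnosis: no special technique — solved for the derivative, f never appears on the right — this is a direct integration in μ, not a differential-equations problem at heart.


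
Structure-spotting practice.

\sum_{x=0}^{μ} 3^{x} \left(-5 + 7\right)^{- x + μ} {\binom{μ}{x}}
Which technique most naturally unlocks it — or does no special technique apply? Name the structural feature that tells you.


Diagnosis: the binomial theorem — terms weighting {\binom{μ}{x}} against matched powers of 3 and (-5 + 7) reassemble into (3 + (-5 + 7))^μ by the binomial theorem.


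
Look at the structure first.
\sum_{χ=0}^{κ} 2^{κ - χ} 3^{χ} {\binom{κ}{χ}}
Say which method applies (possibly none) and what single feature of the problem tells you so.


Best approach: the binomial theorem — binomial coefficients against complementary powers of 3 and 2: recognize the binomial expansion and resum.


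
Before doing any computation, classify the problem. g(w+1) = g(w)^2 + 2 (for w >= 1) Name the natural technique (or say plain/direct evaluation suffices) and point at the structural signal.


Technique: no special technique — this one you iterate or analyze qualitatively: the nonlinearity defeats linear solution methods.


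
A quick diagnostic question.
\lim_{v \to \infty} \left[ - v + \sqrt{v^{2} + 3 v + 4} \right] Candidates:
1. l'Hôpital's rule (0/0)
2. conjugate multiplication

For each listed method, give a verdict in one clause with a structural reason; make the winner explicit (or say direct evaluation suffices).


Diagnosis: conjugate multiplication — \sqrt{v^{2} + 3 v + 4} and v both blow up, but their difference is tame once the conjugate rationalizes it.
- l'Hôpital's rule (0/0): the expression is a difference driving to ∞ − ∞, not a 0/0 quotient — there is no ratio for the rule to differentiate.
- conjugate multiplication: yes — fits the structure here.


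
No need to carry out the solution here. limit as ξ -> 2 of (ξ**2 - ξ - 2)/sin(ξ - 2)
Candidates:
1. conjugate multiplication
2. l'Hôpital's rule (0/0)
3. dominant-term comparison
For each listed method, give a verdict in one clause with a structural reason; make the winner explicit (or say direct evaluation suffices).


Best approach: l'Hôpital's rule (0/0) — substituting 2 gives 0 over 0; differentiate top and bottom once and re-evaluate. A first-order expansion at the point is an equally standard path; the rule packages it.
- conjugate multiplication: the conjugate move applies to radical differences, which this is not.
- l'Hôpital's rule (0/0) — yes, a natural case for it.
- dominant-term comparison: leading-power comparison does not apply to this form.


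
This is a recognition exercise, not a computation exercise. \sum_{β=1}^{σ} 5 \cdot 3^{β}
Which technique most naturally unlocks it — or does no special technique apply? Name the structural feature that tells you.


Best approach: the geometric series formula — consecutive terms stand in a fixed index-free ratio — the geometric sum formula closes it.


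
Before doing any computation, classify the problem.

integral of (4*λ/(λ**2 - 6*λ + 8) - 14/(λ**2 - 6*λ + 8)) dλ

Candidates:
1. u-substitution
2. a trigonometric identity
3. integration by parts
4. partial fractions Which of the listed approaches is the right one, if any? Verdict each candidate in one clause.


Diagnosis: partial fractions — the denominator λ**2 - 6*λ + 8 factors, so the quotient decomposes into elementary partial fractions term by term.
- u-substitution: no subexpression of the integrand serves as a whole-integral substitution inner — individual terms may offer their own, but none carries its derivative as a factor of the full integrand; a working change of variable would have to be constructed from outside the expression.
- a trigonometric identity: there is no trigonometric structure at all — the integrand carries no sine or cosine to rewrite.
- integration by parts: the integrand does not split as a nonconstant polynomial times an exp, sine, cosine of a linear argument, or logarithm — no polynomial-kernel parts product to differentiate one side of.
- partial fractions — yes, a natural case for it.


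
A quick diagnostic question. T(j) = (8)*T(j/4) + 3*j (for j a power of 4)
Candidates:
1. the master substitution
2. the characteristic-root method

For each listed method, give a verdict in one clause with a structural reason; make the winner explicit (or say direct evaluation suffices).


Technique: the master substitution — divide-the-index recursion (j/4 inside the call) straightens out once the index is rewritten as 4^m.
- the master substitution: yes, a natural case for it.
- the characteristic-root method: the recursion divides its index rather than shifting it — outside the constant-shift family the root method covers.


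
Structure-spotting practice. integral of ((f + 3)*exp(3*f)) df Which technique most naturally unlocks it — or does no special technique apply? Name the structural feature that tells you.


Best approach: integration by parts — f + 3 dies after finitely many derivatives while exp(3*f) cycles under integration — the tabular/parts setup.


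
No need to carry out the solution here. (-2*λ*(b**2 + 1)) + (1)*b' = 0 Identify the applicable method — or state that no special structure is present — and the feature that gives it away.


Technique: separation of variables — separating collects all b-dependence with the derivative and leaves all λ-dependence opposite: variables separate.


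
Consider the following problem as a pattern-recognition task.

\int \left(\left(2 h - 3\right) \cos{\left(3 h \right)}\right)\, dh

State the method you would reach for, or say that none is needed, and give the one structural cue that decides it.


Method: integration by parts — the integrand splits as 2 h - 3 times \cos{\left(3 h \right)} — repeatedly differentiating the polynomial part kills it, which is the parts ladder.


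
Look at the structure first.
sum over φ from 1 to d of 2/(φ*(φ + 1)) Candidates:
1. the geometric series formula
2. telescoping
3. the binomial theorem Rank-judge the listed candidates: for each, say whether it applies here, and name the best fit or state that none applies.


Technique: telescoping — split 2/(φ*(φ + 1)) by partial fractions and the pieces are one function at shifted arguments — interior terms cancel.
- the geometric series formula: the term-to-term ratio drifts with the index — the one thing the geometric formula cannot absorb.
- telescoping — yes — fits the structure here.
- the binomial theorem: no binomial coefficients pair with matched powers.


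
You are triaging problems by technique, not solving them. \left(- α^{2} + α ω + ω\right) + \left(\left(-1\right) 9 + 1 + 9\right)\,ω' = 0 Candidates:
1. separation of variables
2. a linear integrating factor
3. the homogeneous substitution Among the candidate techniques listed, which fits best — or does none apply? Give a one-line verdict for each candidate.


Verdict: a linear integrating factor — the unknown enters only to the first power against a nonzero forcing term — the integrating-factor template applies directly.
- separation of variables — no division isolates the independent variable from the unknown.
- a linear integrating factor: yes — fits the structure here.
- the homogeneous substitution — solved for the derivative, the right side changes under joint scaling of the two variables.


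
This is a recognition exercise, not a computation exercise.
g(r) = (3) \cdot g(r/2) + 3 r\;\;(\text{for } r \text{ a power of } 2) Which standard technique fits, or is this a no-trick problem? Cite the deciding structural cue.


Method: the master substitution — the argument shrinks by the factor 2, so measure the index on a logarithmic scale and the recursion becomes a shift.


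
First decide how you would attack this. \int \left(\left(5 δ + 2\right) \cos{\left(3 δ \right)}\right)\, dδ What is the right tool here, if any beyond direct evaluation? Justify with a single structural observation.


Technique: integration by parts — differentiate 5 δ + 2, integrate \cos{\left(3 δ \right)}: each pass lowers the polynomial degree, so parts terminates.


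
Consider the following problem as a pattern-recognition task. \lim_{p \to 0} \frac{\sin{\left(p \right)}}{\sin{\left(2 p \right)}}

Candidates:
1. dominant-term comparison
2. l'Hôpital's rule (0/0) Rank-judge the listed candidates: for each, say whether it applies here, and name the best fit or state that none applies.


Method: l'Hôpital's rule (0/0) — numerator and denominator both vanish at 0 — a genuine 0/0 form, which is exactly when l'Hôpital applies. Known elementary limits would finish this too — the rule just bypasses the case analysis.
- dominant-term comparison: leading-power comparison does not apply to this form.
- l'Hôpital's rule (0/0): yes — fits the structure here.


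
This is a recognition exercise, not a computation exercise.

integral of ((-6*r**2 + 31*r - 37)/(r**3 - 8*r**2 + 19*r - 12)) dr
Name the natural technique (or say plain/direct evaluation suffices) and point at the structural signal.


Best approach: partial fractions — break r**3 - 8*r**2 + 19*r - 12 into its roots and the integral splits into logarithm-sized bites.


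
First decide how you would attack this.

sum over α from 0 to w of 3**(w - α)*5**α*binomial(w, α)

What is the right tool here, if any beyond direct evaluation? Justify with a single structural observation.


Verdict: the binomial theorem — terms weighting binomial(w, α) against matched powers of 5 and 3 reassemble into (5 + 3)^w by the binomial theorem.


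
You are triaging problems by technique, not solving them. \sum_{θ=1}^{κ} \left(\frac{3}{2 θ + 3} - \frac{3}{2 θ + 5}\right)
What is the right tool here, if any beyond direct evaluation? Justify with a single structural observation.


Best approach: telescoping — the summand is \frac{3}{2 θ + 3} minus the same expression shifted by one, so consecutive terms cancel in pairs.


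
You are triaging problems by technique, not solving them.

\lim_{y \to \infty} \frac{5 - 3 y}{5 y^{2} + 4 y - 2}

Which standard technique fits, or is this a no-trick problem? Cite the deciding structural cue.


Method: dominant-term comparison — growth-rate triage: the leading powers of y decide the limit, everything else is noise. As a single quotient, the ∞/∞ shape would yield to repeated differentiation as well — the growth comparison gets there in one look.


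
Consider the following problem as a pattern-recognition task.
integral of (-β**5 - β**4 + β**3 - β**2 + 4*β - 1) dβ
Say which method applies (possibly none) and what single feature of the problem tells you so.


Best approach: no special technique — nothing composite, nothing rational, nothing trigonometric — each constant-multiple power of β integrates by the power rule alone.


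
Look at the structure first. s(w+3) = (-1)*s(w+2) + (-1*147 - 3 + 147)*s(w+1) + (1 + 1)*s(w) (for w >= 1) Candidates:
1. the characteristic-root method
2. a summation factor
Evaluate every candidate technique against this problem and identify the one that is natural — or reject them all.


Method: the characteristic-root method — linear, homogeneous, constant coefficients: solutions of the form r^w exist — find the roots of the characteristic polynomial.
- the characteristic-root method — yes, a natural case for it.
- a summation factor — a summation factor telescopes one-step recursions; this one carries higher-order memory.


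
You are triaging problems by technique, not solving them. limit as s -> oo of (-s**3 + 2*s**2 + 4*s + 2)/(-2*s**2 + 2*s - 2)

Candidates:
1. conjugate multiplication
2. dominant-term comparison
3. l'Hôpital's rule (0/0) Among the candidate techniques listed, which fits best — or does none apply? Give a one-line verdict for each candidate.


Method: dominant-term comparison — divide through by the highest power of s; every lower-order term dies and the dominant terms decide the limit.
- conjugate multiplication — no divergent radical difference is present for a conjugate pair to cancel.
- dominant-term comparison — yes — fits the structure here.
- l'Hôpital's rule (0/0): no 0/0 form appears: written as one quotient, top and bottom both grow without bound, and the ratio is decided by their leading terms.


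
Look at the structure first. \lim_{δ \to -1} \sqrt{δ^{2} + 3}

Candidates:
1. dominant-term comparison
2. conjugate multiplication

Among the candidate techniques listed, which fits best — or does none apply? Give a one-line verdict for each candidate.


Verdict: no special technique — the expression is continuous at the evaluation point — substitute directly; no indeterminate form appears.
- dominant-term comparison: no dominant power emerges to decide the limit by degree comparison.
- conjugate multiplication: the conjugate move applies to radical differences, which this is not.


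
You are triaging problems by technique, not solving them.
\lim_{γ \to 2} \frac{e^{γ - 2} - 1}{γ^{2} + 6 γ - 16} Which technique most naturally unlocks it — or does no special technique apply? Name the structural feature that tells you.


Method: l'Hôpital's rule (0/0) — substituting 2 gives 0 over 0; differentiate top and bottom once and re-evaluate. One could equally expand both pieces locally and compare leading terms; the rule does that in one stroke.


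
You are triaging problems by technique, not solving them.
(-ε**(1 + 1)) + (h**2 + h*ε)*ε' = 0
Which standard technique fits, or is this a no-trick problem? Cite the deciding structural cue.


Diagnosis: the homogeneous substitution — the slope is degree-zero homogeneous: the ratio substitution v = ε/h collapses it. With the right rearrangement (exchanging the roles of the variables where needed), this also fits a Bernoulli template; the homogeneous substitution reads the structure directly.


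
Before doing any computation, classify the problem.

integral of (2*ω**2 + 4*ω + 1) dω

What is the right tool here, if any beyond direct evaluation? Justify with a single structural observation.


Verdict: no special technique — a term-by-term power-rule job in ω; no substitution or rearrangement earns its keep here.


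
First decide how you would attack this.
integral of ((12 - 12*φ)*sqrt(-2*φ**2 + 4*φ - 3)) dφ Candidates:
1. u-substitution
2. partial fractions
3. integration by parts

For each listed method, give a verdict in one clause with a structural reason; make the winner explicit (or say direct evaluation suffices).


Technique: u-substitution — 12 - 12*φ matches the derivative of -2*φ**2 + 4*φ - 3 up to a constant; with u = -2*φ**2 + 4*φ - 3 the whole integrand folds into a function of u alone.
- u-substitution — applies; the problem has the shape this method handles.
- partial fractions: the expression is not a ratio of polynomials that decomposes further.
- integration by parts: the non-polynomial partner is not one of the parts kernels — exp, sine, or cosine with a degree-1 argument, or a logarithm.


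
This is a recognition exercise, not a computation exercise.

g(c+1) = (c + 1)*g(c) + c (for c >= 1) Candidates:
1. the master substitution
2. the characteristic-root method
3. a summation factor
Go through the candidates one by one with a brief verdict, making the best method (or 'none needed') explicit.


Method: a summation factor — one-term recursion with variable weight c + 1 is solved by product normalization, not by root-finding.
- the master substitution: this is shift-type recursion, outside the divide-and-conquer template.
- the characteristic-root method — the coefficients change with the index, which the root method cannot absorb.
- a summation factor: applies; the problem has the shape this method handles.


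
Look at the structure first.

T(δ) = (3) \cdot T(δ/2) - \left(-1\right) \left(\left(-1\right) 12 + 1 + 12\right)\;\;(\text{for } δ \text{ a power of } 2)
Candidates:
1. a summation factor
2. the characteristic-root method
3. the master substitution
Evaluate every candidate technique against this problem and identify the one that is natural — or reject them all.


Best approach: the master substitution — treat m = log base 2 of δ as the new clock: one recursion step advances m by one while δ scales by 2.
- a summation factor — the recursion divides its index rather than shifting it — there is no previous-term chain for a summation factor to telescope.
- the characteristic-root method: the recursion divides its index rather than shifting it — outside the constant-shift family the root method covers.
- the master substitution — yes — fits the structure here.


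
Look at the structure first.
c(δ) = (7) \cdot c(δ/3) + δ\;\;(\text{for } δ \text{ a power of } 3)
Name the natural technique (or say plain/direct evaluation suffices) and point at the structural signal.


Technique: the master substitution — treat m = log base 3 of δ as the new clock: one recursion step advances m by one while δ scales by 3.


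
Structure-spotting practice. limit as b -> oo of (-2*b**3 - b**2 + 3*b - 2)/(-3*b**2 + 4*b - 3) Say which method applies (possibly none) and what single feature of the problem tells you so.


Verdict: dominant-term comparison — as b grows, only the highest-degree terms matter — compare leading terms and read the limit off. Differentiating the expression as a single quotient would eventually settle it as well; matching dominant growth settles it immediately.


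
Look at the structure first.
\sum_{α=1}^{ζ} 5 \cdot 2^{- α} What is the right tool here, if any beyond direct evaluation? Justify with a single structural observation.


Method: the geometric series formula — consecutive terms stand in a fixed index-free ratio — the geometric sum formula closes it.


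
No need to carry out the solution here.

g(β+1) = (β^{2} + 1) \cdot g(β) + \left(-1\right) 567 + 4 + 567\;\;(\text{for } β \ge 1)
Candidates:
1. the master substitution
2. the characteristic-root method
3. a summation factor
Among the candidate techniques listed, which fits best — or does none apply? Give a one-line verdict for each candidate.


Technique: a summation factor — one-term recursion with variable weight β^{2} + 1 is solved by product normalization, not by root-finding.
- the master substitution — with no divided-index recursive call, reindexing by powers of a base buys nothing.
- the characteristic-root method: the coefficients change with the index, which the root method cannot absorb.
- a summation factor — applicable, and directly so.


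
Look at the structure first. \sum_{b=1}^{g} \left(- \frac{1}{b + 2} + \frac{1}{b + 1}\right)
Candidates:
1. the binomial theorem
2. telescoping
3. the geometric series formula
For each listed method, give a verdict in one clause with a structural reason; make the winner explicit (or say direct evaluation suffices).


Method: telescoping — the generic term is a one-step difference of \frac{1}{b + 1}, so partial sums shortcut to endpoint evaluation.
- the binomial theorem — the summand does not match any term pattern of an expanded binomial power.
- telescoping: applies; the problem has the shape this method handles.
- the geometric series formula: the term-to-term ratio drifts with the index — the one thing the geometric formula cannot absorb.


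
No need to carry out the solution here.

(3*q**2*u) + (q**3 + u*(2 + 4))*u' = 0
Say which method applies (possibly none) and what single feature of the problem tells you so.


Diagnosis: the exact-equation method — equality of cross partials is the green light — assemble the potential function term by term.


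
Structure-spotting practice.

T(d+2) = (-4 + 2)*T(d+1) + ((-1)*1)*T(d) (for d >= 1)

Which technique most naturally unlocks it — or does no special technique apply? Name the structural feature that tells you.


Best approach: the characteristic-root method — fixed numeric weights on consecutive terms and no forcing term added: the root method in its home territory.


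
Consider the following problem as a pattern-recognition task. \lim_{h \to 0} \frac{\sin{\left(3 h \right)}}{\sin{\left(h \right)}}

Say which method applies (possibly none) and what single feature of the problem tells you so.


Verdict: l'Hôpital's rule (0/0) — numerator and denominator both vanish at 0 — a genuine 0/0 form, which is exactly when l'Hôpital applies. A first-order expansion at the point is an equally standard path; the rule packages it.


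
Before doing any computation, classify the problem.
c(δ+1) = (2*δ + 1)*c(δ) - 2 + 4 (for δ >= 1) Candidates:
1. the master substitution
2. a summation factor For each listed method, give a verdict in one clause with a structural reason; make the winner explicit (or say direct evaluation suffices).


Technique: a summation factor — the coefficient 2*δ + 1 drifts with the index, so no fixed root exists; normalizing by the cumulative product telescopes it.
- the master substitution: the recursive argument is a shift of the index, not a fixed fraction of it.
- a summation factor: yes, a natural case for it.


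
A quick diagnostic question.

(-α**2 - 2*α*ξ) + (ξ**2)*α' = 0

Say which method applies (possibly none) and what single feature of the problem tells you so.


Technique: the homogeneous substitution — solved for the derivative, the right side is unchanged under scaling ξ and α together — it depends only on the ratio α/ξ, so substitute a single ratio variable. This doubles as a Bernoulli equation in the unknown as written; the homogeneous route needs no setup at all.


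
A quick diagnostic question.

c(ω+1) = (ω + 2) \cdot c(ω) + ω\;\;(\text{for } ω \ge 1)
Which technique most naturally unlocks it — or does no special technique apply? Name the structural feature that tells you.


Diagnosis: a summation factor — the coefficient ω + 2 drifts with the index, so no fixed root exists; normalizing by the cumulative product telescopes it.


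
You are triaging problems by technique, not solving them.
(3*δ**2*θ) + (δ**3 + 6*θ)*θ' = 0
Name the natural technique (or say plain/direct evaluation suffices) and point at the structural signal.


Verdict: the exact-equation method — take the mixed partials of 3*δ**2*θ and δ**3 + 6*θ: they are equal, which certifies an exact differential.


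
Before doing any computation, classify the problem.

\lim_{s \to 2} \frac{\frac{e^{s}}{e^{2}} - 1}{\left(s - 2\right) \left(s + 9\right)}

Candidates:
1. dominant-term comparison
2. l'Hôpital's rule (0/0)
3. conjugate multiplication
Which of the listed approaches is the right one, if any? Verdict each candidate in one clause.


Best approach: l'Hôpital's rule (0/0) — substituting 2 gives 0 over 0; differentiate top and bottom once and re-evaluate. The standard small-argument limits would also carry it; the rule is the systematic route.
- dominant-term comparison: no dominant power emerges to decide the limit by degree comparison.
- l'Hôpital's rule (0/0): yes — fits the structure here.
- conjugate multiplication — no difference of divergent radicals appears, so rationalizing has nothing to cancel.


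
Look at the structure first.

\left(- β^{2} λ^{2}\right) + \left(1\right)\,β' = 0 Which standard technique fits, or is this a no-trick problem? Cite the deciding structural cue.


Verdict: separation of variables — the slope splits multiplicatively: λ^{2} carrying all λ-dependence times β^{2} carrying all β-dependence — separate and integrate.


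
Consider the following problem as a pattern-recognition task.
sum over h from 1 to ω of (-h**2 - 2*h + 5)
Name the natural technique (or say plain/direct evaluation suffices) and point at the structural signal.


Best approach: no special technique — every summand is a constant multiple of a power of h — apply the standard power-sum identities one degree at a time.


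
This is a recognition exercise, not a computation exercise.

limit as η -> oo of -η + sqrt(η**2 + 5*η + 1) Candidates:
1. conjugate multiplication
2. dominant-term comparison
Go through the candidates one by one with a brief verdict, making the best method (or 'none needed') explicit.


Technique: conjugate multiplication — the ∞ − ∞ radical form is the exact trigger for the conjugate maneuver.
- conjugate multiplication: yes — fits the structure here.
- dominant-term comparison: this limit is not decided by comparing leading-term growth at infinity.


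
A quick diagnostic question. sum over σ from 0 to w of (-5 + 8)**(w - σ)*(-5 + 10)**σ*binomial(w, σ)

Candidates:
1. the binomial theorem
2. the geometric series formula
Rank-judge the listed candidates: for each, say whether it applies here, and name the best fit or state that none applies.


Technique: the binomial theorem — binomial coefficients against complementary powers of (-5 + 10) and (-5 + 8): recognize the binomial expansion and resum.
- the binomial theorem — applicable, and directly so.
- the geometric series formula: the term-to-term ratio drifts with the index — the one thing the geometric formula cannot absorb.


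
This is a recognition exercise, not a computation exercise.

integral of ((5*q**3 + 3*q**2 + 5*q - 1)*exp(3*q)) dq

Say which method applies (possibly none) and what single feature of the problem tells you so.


Best approach: integration by parts — differentiate 5*q**3 + 3*q**2 + 5*q - 1, integrate exp(3*q): each pass lowers the polynomial degree, so parts terminates.


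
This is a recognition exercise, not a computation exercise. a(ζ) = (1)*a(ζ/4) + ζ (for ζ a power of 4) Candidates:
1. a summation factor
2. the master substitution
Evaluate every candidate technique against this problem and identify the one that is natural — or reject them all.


Diagnosis: the master substitution — the recursive call is at index ζ/4 rather than a shift, a divide-and-conquer shape — substituting ζ = 4^m linearizes it.
- a summation factor — the recursion divides its index rather than shifting it — there is no previous-term chain for a summation factor to telescope.
- the master substitution — applicable, and directly so.


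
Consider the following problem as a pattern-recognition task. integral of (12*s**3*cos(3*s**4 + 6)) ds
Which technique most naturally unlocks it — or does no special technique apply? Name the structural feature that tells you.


Method: u-substitution — set u = 3*s**4 + 6: a constant multiple of its derivative, namely 12*s**3, is present as a factor once the integrand is collected, so the du is sitting there waiting.


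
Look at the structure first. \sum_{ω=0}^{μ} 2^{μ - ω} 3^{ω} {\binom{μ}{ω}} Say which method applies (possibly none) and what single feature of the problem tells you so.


Verdict: the binomial theorem — the binomial coefficients weight matched powers of 3 and 2, which is exactly the expansion of a binomial power.


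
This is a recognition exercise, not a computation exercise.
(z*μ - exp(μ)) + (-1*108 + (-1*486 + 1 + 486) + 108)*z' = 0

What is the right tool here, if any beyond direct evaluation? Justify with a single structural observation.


Diagnosis: a linear integrating factor — the equation is linear in z with coefficient μ; multiplying by the integrating factor exp(∫μ) makes the left side a perfect derivative.


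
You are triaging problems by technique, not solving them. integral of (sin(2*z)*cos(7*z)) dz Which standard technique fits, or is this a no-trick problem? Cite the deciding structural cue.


Method: a trigonometric identity — split sin(2*z)*cos(7*z) with the angle-addition identities: the resulting sum integrates term by term.


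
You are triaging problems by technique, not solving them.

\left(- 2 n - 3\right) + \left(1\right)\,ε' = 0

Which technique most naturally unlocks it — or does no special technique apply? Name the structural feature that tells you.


Technique: no special technique — the slope is a pure function of n; integrate both sides and be done.


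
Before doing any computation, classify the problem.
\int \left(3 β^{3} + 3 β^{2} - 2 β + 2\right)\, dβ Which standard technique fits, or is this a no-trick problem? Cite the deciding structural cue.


Diagnosis: no special technique — the integrand is a sum of constant multiples of powers of β — integrate term by term.


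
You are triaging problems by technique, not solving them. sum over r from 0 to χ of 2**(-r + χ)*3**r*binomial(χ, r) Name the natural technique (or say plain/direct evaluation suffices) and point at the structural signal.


Verdict: the binomial theorem — the binomial coefficients weight matched powers of 3 and 2, which is exactly the expansion of a binomial power.


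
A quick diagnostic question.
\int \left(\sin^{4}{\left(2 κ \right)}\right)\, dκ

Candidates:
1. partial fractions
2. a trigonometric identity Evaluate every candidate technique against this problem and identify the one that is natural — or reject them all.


Method: a trigonometric identity — the even trigonometric power \sin^{4}{\left(2 κ \right)} reduces by a double-angle identity before any integration is attempted.
- partial fractions — there is no rational-function structure to decompose.
- a trigonometric identity: applicable, and directly so.


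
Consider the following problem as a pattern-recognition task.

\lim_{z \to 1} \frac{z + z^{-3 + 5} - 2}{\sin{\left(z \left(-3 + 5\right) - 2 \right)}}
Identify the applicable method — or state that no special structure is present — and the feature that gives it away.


Technique: l'Hôpital's rule (0/0) — the 0/0 form at 1 is the signature situation for l'Hôpital's rule. One could equally expand both pieces locally and compare leading terms; the rule does that in one stroke.


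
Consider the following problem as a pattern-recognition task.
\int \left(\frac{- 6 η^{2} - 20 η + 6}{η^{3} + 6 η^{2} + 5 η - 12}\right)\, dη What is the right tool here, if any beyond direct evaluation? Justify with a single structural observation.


Technique: partial fractions — rational integrand, reducible denominator η^{3} + 6 η^{2} + 5 η - 12: decompose first, integrate second.


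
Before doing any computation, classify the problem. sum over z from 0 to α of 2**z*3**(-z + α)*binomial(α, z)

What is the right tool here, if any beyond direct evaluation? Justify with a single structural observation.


Diagnosis: the binomial theorem — the summand is term z of a binomial expansion in 2 and 3; the whole sum is a single power.


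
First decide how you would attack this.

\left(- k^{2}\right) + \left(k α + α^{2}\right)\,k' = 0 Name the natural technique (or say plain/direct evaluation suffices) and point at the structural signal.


Technique: the homogeneous substitution — scaling α and k together leaves the slope fixed — it depends only on k/α, so substitute the ratio. Suitably rearranged — at times with the variables' roles exchanged — this doubles as a Bernoulli equation; the homogeneous reading needs no such setup.


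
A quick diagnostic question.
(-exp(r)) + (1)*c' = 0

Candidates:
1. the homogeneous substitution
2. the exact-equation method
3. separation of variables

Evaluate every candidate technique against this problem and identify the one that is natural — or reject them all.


Verdict: no special technique — the slope is a pure function of r; integrate both sides and be done.
- the homogeneous substitution: rescaling both variables together changes the slope, so no ratio substitution collapses it.
- the exact-equation method: the unknown never enters the equation — exactness holds emptily, with nothing for the method to add.
- separation of variables — any separation here is vacuous (nothing depends on the unknown); direct integration is the honest label.


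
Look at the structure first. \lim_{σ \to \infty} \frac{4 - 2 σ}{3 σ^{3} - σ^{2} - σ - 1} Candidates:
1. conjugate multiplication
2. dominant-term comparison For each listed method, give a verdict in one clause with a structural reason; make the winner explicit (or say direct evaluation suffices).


Best approach: dominant-term comparison — growth-rate triage: the leading powers of σ decide the limit, everything else is noise.
- conjugate multiplication — no difference of divergent radicals appears, so rationalizing has nothing to cancel.
- dominant-term comparison: applies; the problem has the shape this method handles.


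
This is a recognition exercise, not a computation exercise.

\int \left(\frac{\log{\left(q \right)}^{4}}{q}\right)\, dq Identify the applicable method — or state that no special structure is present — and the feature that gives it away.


Method: u-substitution — read it as f(\log{\left(q \right)}) times a constant multiple of d(\log{\left(q \right)}): one substitution, u = \log{\left(q \right)}, finishes it.


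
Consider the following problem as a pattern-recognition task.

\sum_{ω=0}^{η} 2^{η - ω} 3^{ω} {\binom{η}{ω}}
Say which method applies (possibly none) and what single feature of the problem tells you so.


Method: the binomial theorem — {\binom{η}{ω}} weighting matched powers of 3 and 2 is the expanded form of (3 + 2)^η — fold it back up.


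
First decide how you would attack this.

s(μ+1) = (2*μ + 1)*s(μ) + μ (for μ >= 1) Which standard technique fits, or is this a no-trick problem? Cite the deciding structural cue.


Diagnosis: a summation factor — because the multiplier 2*μ + 1 is index-dependent, divide through by its running product and sum the resulting differences.
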